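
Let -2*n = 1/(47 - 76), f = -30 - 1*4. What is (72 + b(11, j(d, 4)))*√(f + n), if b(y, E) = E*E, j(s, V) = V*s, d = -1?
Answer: 132*I*√12702/29 ≈ 512.99*I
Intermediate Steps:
b(y, E) = E²
f = -34 (f = -30 - 4 = -34)
n = 1/58 (n = -1/(2*(47 - 76)) = -½/(-29) = -½*(-1/29) = 1/58 ≈ 0.017241)
(72 + b(11, j(d, 4)))*√(f + n) = (72 + (4*(-1))²)*√(-34 + 1/58) = (72 + (-4)²)*√(-1971/58) = (72 + 16)*(3*I*√12702/58) = 88*(3*I*√12702/58) = 132*I*√12702/29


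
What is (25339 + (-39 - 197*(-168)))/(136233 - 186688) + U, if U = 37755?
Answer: 1904870129/50455 ≈ 37754.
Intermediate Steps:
(25339 + (-39 - 197*(-168)))/(136233 - 186688) + U = (25339 + (-39 - 197*(-168)))/(136233 - 186688) + 37755 = (25339 + (-39 + 33096))/(-50455) + 37755 = (25339 + 33057)*(-1/50455) + 37755 = 58396*(-1/50455) + 37755 = -58396/50455 + 37755 = 1904870129/50455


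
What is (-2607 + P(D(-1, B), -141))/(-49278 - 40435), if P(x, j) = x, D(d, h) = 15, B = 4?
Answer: 2592/89713 ≈ 0.028892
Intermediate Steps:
(-2607 + P(D(-1, B), -141))/(-49278 - 40435) = (-2607 + 15)/(-49278 - 40435) = -2592/(-89713) = -2592*(-1/89713) = 2592/89713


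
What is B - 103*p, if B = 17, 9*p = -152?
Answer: 15809/9 ≈ 1756.6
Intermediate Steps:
p = -152/9 (p = (1/9)*(-152) = -152/9 ≈ -16.889)
B - 103*p = 17 - 103*(-152/9) = 17 + 15656/9 = 15809/9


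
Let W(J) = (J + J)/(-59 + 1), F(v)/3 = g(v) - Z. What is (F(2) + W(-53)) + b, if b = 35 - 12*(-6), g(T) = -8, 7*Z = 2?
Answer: 17046/203 ≈ 83.970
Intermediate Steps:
Z = 2/7 (Z = (⅐)*2 = 2/7 ≈ 0.28571)
F(v) = -174/7 (F(v) = 3*(-8 - 1*2/7) = 3*(-8 - 2/7) = 3*(-58/7) = -174/7)
b = 107 (b = 35 + 72 = 107)
W(J) = -J/29 (W(J) = (2*J)/(-58) = (2*J)*(-1/58) = -J/29)
(F(2) + W(-53)) + b = (-174/7 - 1/29*(-53)) + 107 = (-174/7 + 53/29) + 107 = -4675/203 + 107 = 17046/203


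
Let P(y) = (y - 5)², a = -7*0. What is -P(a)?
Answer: -25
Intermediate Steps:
a = 0
P(y) = (-5 + y)²
-P(a) = -(-5 + 0)² = -1*(-5)² = -1*25 = -25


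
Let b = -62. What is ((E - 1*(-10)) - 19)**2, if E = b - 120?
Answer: 36481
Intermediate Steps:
E = -182 (E = -62 - 120 = -182)
((E - 1*(-10)) - 19)**2 = ((-182 - 1*(-10)) - 19)**2 = ((-182 + 10) - 19)**2 = (-172 - 19)**2 = (-191)**2 = 36481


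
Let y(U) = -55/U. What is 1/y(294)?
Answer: -294/55 ≈ -5.3455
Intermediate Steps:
1/y(294) = 1/(-55/294) = -294/55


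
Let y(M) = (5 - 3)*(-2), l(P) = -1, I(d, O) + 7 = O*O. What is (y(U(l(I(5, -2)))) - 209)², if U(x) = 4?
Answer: 45369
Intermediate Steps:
I(d, O) = -7 + O² (I(d, O) = -7 + O*O = -7 + O²)
y(M) = -4 (y(M) = 2*(-2) = -4)
(y(U(l(I(5, -2)))) - 209)² = (-4 - 209)² = (-213)² = 45369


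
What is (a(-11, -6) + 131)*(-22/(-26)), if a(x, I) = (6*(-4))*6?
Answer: -11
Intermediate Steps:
a(x, I) = -144 (a(x, I) = -24*6 = -144)
(a(-11, -6) + 131)*(-22/(-26)) = (-144 + 131)*(-22/(-26)) = -(-286)*(-1)/26 = -13*11/13 = -11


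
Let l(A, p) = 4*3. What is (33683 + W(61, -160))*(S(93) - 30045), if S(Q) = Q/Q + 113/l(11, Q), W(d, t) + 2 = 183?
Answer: -1017091130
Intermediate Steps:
l(A, p) = 12
W(d, t) = 181 (W(d, t) = -2 + 183 = 181)
S(Q) = 125/12 (S(Q) = Q/Q + 113/12 = 1 + 113*(1/12) = 1 + 113/12 = 125/12)
(33683 + W(61, -160))*(S(93) - 30045) = (33683 + 181)*(125/12 - 30045) = 33864*(-360415/12) = -1017091130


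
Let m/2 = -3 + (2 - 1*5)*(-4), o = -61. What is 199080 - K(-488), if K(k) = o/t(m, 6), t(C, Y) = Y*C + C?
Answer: 25084141/126 ≈ 1.9908e+5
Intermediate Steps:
m = 18 (m = 2*(-3 + (2 - 1*5)*(-4)) = 2*(-3 + (2 - 5)*(-4)) = 2*(-3 - 3*(-4)) = 2*(-3 + 12) = 2*9 = 18)
t(C, Y) = C + C*Y (t(C, Y) = C*Y + C = C + C*Y)
K(k) = -61/126 (K(k) = -61*1/(18*(1 + 6)) = -61/(18*7) = -61/126)
199080 - K(-488) = 199080 - 1*(-61/126) = 199080 + 61/126 = 25084141/126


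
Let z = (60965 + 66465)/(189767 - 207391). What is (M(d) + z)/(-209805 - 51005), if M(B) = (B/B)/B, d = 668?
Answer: 5319101/191904519620 ≈ 2.7717e-5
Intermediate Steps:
z = -63715/8812 (z = 127430/(-17624) = 127430*(-1/17624) = -63715/8812 ≈ -7.2305)
M(B) = 1/B
(M(d) + z)/(-209805 - 51005) = (1/668 - 63715/8812)/(-209805 - 51005) = (1/668 - 63715/8812)/(-260810) = -5319101/735802*(-1/260810) = 5319101/191904519620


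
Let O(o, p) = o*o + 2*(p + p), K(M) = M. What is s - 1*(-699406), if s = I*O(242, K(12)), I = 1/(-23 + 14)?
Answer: 6236042/9 ≈ 6.9289e+5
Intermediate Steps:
O(o, p) = o**2 + 4*p (O(o, p) = o**2 + 2*(2*p) = o**2 + 4*p)
I = -1/9 (I = 1/(-9) = -1/9 ≈ -0.11111)
s = -58612/9 (s = -(242**2 + 4*12)/9 = -(58564 + 48)/9 = -1/9*58612 = -58612/9 ≈ -6512.4)
s - 1*(-699406) = -58612/9 - 1*(-699406) = -58612/9 + 699406 = 6236042/9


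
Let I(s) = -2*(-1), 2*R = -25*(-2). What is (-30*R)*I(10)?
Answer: -1500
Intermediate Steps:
R = 25 (R = (-25*(-2))/2 = (½)*50 = 25)
I(s) = 2
(-30*R)*I(10) = -30*25*2 = -750*2 = -1500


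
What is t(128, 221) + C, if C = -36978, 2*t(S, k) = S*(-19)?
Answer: -38194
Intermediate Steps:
t(S, k) = -19*S/2 (t(S, k) = (S*(-19))/2 = (-19*S)/2 = -19*S/2)
t(128, 221) + C = -19/2*128 - 36978 = -1216 - 36978 = -38194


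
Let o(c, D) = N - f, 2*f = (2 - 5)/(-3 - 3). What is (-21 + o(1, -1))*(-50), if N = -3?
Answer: 2425/2 ≈ 1212.5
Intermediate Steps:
f = ¼ (f = ((2 - 5)/(-3 - 3))/2 = (-3/(-6))/2 = (-3*(-⅙))/2 = (½)*(½) = ¼ ≈ 0.25000)
o(c, D) = -13/4 (o(c, D) = -3 - 1*¼ = -3 - ¼ = -13/4)
(-21 + o(1, -1))*(-50) = (-21 - 13/4)*(-50) = -97/4*(-50) = 2425/2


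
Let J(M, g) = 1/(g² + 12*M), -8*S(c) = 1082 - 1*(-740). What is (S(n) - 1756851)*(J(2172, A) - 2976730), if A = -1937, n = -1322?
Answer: 11291674987065100005/2158876 ≈ 5.2303e+12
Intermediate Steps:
S(c) = -911/4 (S(c) = -(1082 - 1*(-740))/8 = -(1082 + 740)/8 = -⅛*1822 = -911/4)
(S(n) - 1756851)*(J(2172, A) - 2976730) = (-911/4 - 1756851)*(1/((-1937)² + 12*2172) - 2976730) = -7028315*(1/(3751969 + 26064) - 2976730)/4 = -7028315*(1/3778033 - 2976730)/4 = -7028315/4*(-11246184172089/3778033) = 11291674987065100005/2158876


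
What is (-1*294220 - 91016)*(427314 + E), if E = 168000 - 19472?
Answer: -221835068712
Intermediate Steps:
E = 148528
(-1*294220 - 91016)*(427314 + E) = (-1*294220 - 91016)*(427314 + 148528) = (-294220 - 91016)*575842 = -385236*575842 = -221835068712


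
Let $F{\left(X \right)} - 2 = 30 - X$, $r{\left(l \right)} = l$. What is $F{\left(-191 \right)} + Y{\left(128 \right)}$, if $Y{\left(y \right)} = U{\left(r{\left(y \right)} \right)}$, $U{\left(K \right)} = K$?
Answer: $351$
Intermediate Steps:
$Y{\left(y \right)} = y$
$F{\left(X \right)} = 32 - X$ ($F{\left(X \right)} = 2 - \left(-30 + X\right) = 32 - X$)
$F{\left(-191 \right)} + Y{\left(128 \right)} = \left(32 - -191\right) + 128 = \left(32 + 191\right) + 128 = 223 + 128 = 351$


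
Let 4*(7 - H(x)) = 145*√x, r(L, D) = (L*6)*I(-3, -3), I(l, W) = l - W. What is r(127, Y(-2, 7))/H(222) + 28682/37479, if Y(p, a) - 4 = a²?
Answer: 28682/37479 ≈ 0.76528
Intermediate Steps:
Y(p, a) = 4 + a²
r(L, D) = 0 (r(L, D) = (L*6)*(-3 - 1*(-3)) = (6*L)*(-3 + 3) = (6*L)*0 = 0)
H(x) = 7 - 145*√x/4
r(127, Y(-2, 7))/H(222) + 28682/37479 = 0/(7 - 145*√222/4) + 28682/37479 = 0 + 28682*(1/37479) = 0 + 28682/37479 = 28682/37479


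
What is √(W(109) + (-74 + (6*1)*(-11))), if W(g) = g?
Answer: I*√31 ≈ 5.5678*I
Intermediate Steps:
√(W(109) + (-74 + (6*1)*(-11))) = √(109 + (-74 + (6*1)*(-11))) = √(109 + (-74 + 6*(-11))) = √(109 + (-74 - 66)) = √(109 - 140) = √(-31) = I*√31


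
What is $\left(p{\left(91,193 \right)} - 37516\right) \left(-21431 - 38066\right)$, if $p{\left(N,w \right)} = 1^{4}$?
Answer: $2232029955$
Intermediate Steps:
$p{\left(N,w \right)} = 1$
$\left(p{\left(91,193 \right)} - 37516\right) \left(-21431 - 38066\right) = \left(1 - 37516\right) \left(-21431 - 38066\right) = \left(-37515\right) \left(-59497\right) = 2232029955$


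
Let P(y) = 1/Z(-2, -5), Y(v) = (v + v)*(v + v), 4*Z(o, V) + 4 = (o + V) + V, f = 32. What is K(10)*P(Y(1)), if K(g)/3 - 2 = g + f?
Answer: -33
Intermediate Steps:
Z(o, V) = -1 + V/2 + o/4 (Z(o, V) = -1 + ((o + V) + V)/4 = -1 + ((V + o) + V)/4 = -1 + (o + 2*V)/4 = -1 + (V/2 + o/4) = -1 + V/2 + o/4)
Y(v) = 4*v**2 (Y(v) = (2*v)*(2*v) = 4*v**2)
K(g) = 102 + 3*g (K(g) = 6 + 3*(g + 32) = 6 + 3*(32 + g) = 6 + (96 + 3*g) = 102 + 3*g)
P(y) = -1/4 (P(y) = 1/(-1 + (1/2)*(-5) + (1/4)*(-2)) = 1/(-1 - 5/2 - 1/2) = 1/(-4) = -1/4)
K(10)*P(Y(1)) = (102 + 3*10)*(-1/4) = (102 + 30)*(-1/4) = 132*(-1/4) = -33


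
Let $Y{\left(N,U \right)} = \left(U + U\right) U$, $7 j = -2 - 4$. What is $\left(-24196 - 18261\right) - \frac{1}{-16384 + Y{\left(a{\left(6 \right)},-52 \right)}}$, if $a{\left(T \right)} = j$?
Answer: $- \frac{466008031}{10976} \approx -42457.0$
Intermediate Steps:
$j = - \frac{6}{7}$ ($j = \frac{-2 - 4}{7} = \frac{1}{7} \left(-6\right) = - \frac{6}{7} \approx -0.85714$)
$a{\left(T \right)} = - \frac{6}{7}$
$Y{\left(N,U \right)} = 2 U^{2}$ ($Y{\left(N,U \right)} = 2 U U = 2 U^{2}$)
$\left(-24196 - 18261\right) - \frac{1}{-16384 + Y{\left(a{\left(6 \right)},-52 \right)}} = \left(-24196 - 18261\right) - \frac{1}{-16384 + 2 \left(-52\right)^{2}} = \left(-24196 - 18261\right) - \frac{1}{-16384 + 2 \cdot 2704} = -42457 - \frac{1}{-16384 + 5408} = -42457 - \frac{1}{-10976} = -42457 - - \frac{1}{10976} = -42457 + \frac{1}{10976} = - \frac{466008031}{10976}$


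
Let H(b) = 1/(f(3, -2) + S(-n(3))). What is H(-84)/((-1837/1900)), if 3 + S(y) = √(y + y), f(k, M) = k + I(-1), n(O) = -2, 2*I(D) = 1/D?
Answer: -3800/5511 ≈ -0.68953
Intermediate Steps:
I(D) = 1/(2*D)
f(k, M) = -½ + k (f(k, M) = k + (½)/(-1) = k + (½)*(-1) = k - ½ = -½ + k)
S(y) = -3 + √2*√y (S(y) = -3 + √(y + y) = -3 + √(2*y) = -3 + √2*√y)
H(b) = ⅔ (H(b) = 1/((-½ + 3) + (-3 + √2*√(-1*(-2)))) = 1/(5/2 + (-3 + √2*√2)) = 1/(5/2 + (-3 + 2)) = 1/(5/2 - 1) = 1/(3/2) = ⅔)
H(-84)/((-1837/1900)) = 2/(3*((-1837/1900))) = 2/(3*((-1837*1/1900))) = 2/(3*(-1837/1900)) = (⅔)*(-1900/1837) = -3800/5511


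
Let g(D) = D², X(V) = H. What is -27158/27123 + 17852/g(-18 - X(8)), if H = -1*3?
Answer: 159363082/2034225 ≈ 78.341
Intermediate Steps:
H = -3
X(V) = -3
-27158/27123 + 17852/g(-18 - X(8)) = -27158/27123 + 17852/((-18 - 1*(-3))²) = -27158*1/27123 + 17852/((-18 + 3)²) = -27158/27123 + 17852/((-15)²) = -27158/27123 + 17852/225 = 159363082/2034225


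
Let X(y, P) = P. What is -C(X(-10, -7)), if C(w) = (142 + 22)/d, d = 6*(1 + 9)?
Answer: -41/15 ≈ -2.7333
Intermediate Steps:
d = 60 (d = 6*10 = 60)
C(w) = 41/15 (C(w) = (142 + 22)/60 = 164*(1/60) = 41/15)
-C(X(-10, -7)) = -1*41/15 = -41/15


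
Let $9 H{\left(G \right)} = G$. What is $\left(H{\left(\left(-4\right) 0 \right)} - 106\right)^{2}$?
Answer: $11236$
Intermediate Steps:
$H{\left(G \right)} = \frac{G}{9}$
$\left(H{\left(\left(-4\right) 0 \right)} - 106\right)^{2} = \left(\frac{\left(-4\right) 0}{9} - 106\right)^{2} = \left(\frac{1}{9} \cdot 0 - 106\right)^{2} = \left(0 - 106\right)^{2} = \left(-106\right)^{2} = 11236$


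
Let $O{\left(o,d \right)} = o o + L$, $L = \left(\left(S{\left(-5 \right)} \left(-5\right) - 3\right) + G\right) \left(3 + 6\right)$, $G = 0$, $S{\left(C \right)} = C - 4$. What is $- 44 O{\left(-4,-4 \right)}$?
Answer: $-17336$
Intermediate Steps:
$S{\left(C \right)} = -4 + C$
$L = 378$ ($L = \left(\left(\left(-4 - 5\right) \left(-5\right) - 3\right) + 0\right) \left(3 + 6\right) = \left(\left(\left(-9\right) \left(-5\right) - 3\right) + 0\right) 9 = \left(\left(45 - 3\right) + 0\right) 9 = \left(42 + 0\right) 9 = 42 \cdot 9 = 378$)
$O{\left(o,d \right)} = 378 + o^{2}$ ($O{\left(o,d \right)} = o o + 378 = o^{2} + 378 = 378 + o^{2}$)
$- 44 O{\left(-4,-4 \right)} = - 44 \left(378 + \left(-4\right)^{2}\right) = - 44 \left(378 + 16\right) = \left(-44\right) 394 = -17336$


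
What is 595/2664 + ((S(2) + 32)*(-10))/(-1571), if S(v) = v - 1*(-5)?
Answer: 1973705/4185144 ≈ 0.47160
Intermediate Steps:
S(v) = 5 + v (S(v) = v + 5 = 5 + v)
595/2664 + ((S(2) + 32)*(-10))/(-1571) = 595/2664 + (((5 + 2) + 32)*(-10))/(-1571) = 595*(1/2664) + ((7 + 32)*(-10))*(-1/1571) = 595/2664 + (39*(-10))*(-1/1571) = 595/2664 - 390*(-1/1571) = 595/2664 + 390/1571 = 1973705/4185144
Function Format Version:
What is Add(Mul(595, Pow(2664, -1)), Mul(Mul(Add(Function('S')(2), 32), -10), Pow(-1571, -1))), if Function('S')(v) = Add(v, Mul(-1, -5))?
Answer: Rational(1973705, 4185144) ≈ 0.47160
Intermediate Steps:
Function('S')(v) = Add(5, v) (Function('S')(v) = Add(v, 5) = Add(5, v))
Add(Mul(595, Pow(2664, -1)), Mul(Mul(Add(Function('S')(2), 32), -10), Pow(-1571, -1))) = Add(Mul(595, Pow(2664, -1)), Mul(Mul(Add(Add(5, 2), 32), -10), Pow(-1571, -1))) = Add(Mul(595, Rational(1, 2664)), Mul(Mul(Add(7, 32), -10), Rational(-1, 1571))) = Add(Rational(595, 2664), Mul(Mul(39, -10), Rational(-1, 1571))) = Add(Rational(595, 2664), Mul(-390, Rational(-1, 1571))) = Add(Rational(595, 2664), Rational(390, 1571)) = Rational(1973705, 4185144)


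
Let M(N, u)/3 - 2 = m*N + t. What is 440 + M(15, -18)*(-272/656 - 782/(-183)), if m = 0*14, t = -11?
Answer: 839881/2501 ≈ 335.82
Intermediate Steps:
m = 0
M(N, u) = -27 (M(N, u) = 6 + 3*(0*N - 11) = 6 + 3*(0 - 11) = 6 + 3*(-11) = 6 - 33 = -27)
440 + M(15, -18)*(-272/656 - 782/(-183)) = 440 - 27*(-272/656 - 782/(-183)) = 440 - 27*(-272*1/656 - 782*(-1/183)) = 440 - 27*(-17/41 + 782/183) = 440 - 27*28951/7503 = 440 - 260559/2501 = 839881/2501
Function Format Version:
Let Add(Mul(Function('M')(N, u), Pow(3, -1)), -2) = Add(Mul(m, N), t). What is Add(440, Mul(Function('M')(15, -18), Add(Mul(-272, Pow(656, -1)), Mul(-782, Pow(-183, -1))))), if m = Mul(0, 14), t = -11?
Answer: Rational(839881, 2501) ≈ 335.82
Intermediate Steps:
m = 0
Function('M')(N, u) = -27 (Function('M')(N, u) = Add(6, Mul(3, Add(Mul(0, N), -11))) = Add(6, Mul(3, Add(0, -11))) = Add(6, Mul(3, -11)) = Add(6, -33) = -27)
Add(440, Mul(Function('M')(15, -18), Add(Mul(-272, Pow(656, -1)), Mul(-782, Pow(-183, -1))))) = Add(440, Mul(-27, Add(Mul(-272, Pow(656, -1)), Mul(-782, Pow(-183, -1))))) = Add(440, Mul(-27, Add(Mul(-272, Rational(1, 656)), Mul(-782, Rational(-1, 183))))) = Add(440, Mul(-27, Add(Rational(-17, 41), Rational(782, 183)))) = Add(440, Mul(-27, Rational(28951, 7503))) = Add(440, Rational(-260559, 2501)) = Rational(839881, 2501)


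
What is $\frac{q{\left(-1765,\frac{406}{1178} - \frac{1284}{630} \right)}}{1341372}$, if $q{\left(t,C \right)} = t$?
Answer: $- \frac{1765}{1341372} \approx -0.0013158$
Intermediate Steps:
$\frac{q{\left(-1765,\frac{406}{1178} - \frac{1284}{630} \right)}}{1341372} = - \frac{1765}{1341372}$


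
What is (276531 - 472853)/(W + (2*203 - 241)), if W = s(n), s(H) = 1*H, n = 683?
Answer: -98161/424 ≈ -231.51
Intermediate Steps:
s(H) = H
W = 683
(276531 - 472853)/(W + (2*203 - 241)) = (276531 - 472853)/(683 + (2*203 - 241)) = -196322/(683 + (406 - 241)) = -196322/(683 + 165) = -196322/848 = -196322*1/848 = -98161/424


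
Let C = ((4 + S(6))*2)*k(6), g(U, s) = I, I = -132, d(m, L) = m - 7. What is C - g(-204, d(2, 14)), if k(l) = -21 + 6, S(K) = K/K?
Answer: -18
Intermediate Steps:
S(K) = 1
k(l) = -15
d(m, L) = -7 + m
g(U, s) = -132
C = -150 (C = ((4 + 1)*2)*(-15) = (5*2)*(-15) = 10*(-15) = -150)
C - g(-204, d(2, 14)) = -150 - 1*(-132) = -150 + 132 = -18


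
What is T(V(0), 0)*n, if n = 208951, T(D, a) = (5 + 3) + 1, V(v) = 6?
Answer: 1880559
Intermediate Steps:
T(D, a) = 9 (T(D, a) = 8 + 1 = 9)
T(V(0), 0)*n = 9*208951 = 1880559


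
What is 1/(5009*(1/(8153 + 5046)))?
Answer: 13199/5009 ≈ 2.6351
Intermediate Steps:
1/(5009*(1/(8153 + 5046))) = 1/(5009*(1/13199)) = (1/5009)*13199 = 13199/5009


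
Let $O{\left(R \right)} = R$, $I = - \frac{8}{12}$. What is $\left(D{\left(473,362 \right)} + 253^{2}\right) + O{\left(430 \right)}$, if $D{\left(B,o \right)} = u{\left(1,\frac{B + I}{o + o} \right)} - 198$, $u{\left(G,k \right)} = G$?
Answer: $64242$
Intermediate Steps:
$I = - \frac{2}{3}$ ($I = \left(-8\right) \frac{1}{12} = - \frac{2}{3} \approx -0.66667$)
$D{\left(B,o \right)} = -197$ ($D{\left(B,o \right)} = 1 - 198 = -197$)
$\left(D{\left(473,362 \right)} + 253^{2}\right) + O{\left(430 \right)} = \left(-197 + 253^{2}\right) + 430 = \left(-197 + 64009\right) + 430 = 63812 + 430 = 64242$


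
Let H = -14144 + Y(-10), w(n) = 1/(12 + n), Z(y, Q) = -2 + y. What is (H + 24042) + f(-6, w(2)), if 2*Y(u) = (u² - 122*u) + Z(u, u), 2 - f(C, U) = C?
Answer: 10560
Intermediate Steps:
f(C, U) = 2 - C
Y(u) = -1 + u²/2 - 121*u/2 (Y(u) = ((u² - 122*u) + (-2 + u))/2 = (-2 + u² - 121*u)/2 = -1 + u²/2 - 121*u/2)
H = -13490 (H = -14144 + (-1 + (½)*(-10)² - 121/2*(-10)) = -14144 + (-1 + (½)*100 + 605) = -14144 + (-1 + 50 + 605) = -14144 + 654 = -13490)
(H + 24042) + f(-6, w(2)) = (-13490 + 24042) + (2 - 1*(-6)) = 10552 + (2 + 6) = 10552 + 8 = 10560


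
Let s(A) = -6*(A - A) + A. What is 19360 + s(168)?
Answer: 19528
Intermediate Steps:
s(A) = A (s(A) = -6*0 + A = 0 + A = A)
19360 + s(168) = 19360 + 168 = 19528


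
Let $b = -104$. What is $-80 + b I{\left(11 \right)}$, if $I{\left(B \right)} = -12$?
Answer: $1168$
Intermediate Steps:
$-80 + b I{\left(11 \right)} = -80 - -1248 = -80 + 1248 = 1168$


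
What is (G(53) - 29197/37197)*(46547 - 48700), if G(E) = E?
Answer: -4181651332/37197 ≈ -1.1242e+5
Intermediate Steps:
(G(53) - 29197/37197)*(46547 - 48700) = (53 - 29197/37197)*(46547 - 48700) = (53 - 29197*1/37197)*(-2153) = (53 - 29197/37197)*(-2153) = (1942244/37197)*(-2153) = -4181651332/37197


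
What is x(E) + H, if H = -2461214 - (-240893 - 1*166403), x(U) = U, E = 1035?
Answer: -2052883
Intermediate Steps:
H = -2053918 (H = -2461214 - (-240893 - 166403) = -2461214 - 1*(-407296) = -2461214 + 407296 = -2053918)
x(E) + H = 1035 - 2053918 = -2052883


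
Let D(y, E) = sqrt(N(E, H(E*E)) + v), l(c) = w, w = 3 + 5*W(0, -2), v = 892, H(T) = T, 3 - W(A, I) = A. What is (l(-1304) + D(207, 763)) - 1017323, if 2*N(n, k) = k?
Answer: -1017305 + sqrt(1167906)/2 ≈ -1.0168e+6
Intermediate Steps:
W(A, I) = 3 - A
N(n, k) = k/2
w = 18 (w = 3 + 5*(3 - 1*0) = 3 + 5*(3 + 0) = 3 + 5*3 = 3 + 15 = 18)
l(c) = 18
D(y, E) = sqrt(892 + E**2/2) (D(y, E) = sqrt((E*E)/2 + 892) = sqrt(E**2/2 + 892) = sqrt(892 + E**2/2))
(l(-1304) + D(207, 763)) - 1017323 = (18 + sqrt(3568 + 2*763**2)/2) - 1017323 = (18 + sqrt(3568 + 2*582169)/2) - 1017323 = (18 + sqrt(3568 + 1164338)/2) - 1017323 = (18 + sqrt(1167906)/2) - 1017323 = -1017305 + sqrt(1167906)/2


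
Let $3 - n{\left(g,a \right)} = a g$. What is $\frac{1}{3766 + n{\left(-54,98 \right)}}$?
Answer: $\frac{1}{9061} \approx 0.00011036$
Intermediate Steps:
$n{\left(g,a \right)} = 3 - a g$
$\frac{1}{3766 + n{\left(-54,98 \right)}} = \frac{1}{3766 - \left(-3 + 98 \left(-54\right)\right)} = \frac{1}{3766 + \left(3 + 5292\right)} = \frac{1}{3766 + 5295} = \frac{1}{9061}$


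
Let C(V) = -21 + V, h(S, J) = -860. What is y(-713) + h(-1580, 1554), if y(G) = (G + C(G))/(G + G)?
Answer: -1224913/1426 ≈ -858.99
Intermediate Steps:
y(G) = (-21 + 2*G)/(2*G) (y(G) = (G + (-21 + G))/(G + G) = (-21 + 2*G)/((2*G)) = (-21 + 2*G)*(1/(2*G)) = (-21 + 2*G)/(2*G))
y(-713) + h(-1580, 1554) = (-21/2 - 713)/(-713) - 860 = -1/713*(-1447/2) - 860 = 1447/1426 - 860 = -1224913/1426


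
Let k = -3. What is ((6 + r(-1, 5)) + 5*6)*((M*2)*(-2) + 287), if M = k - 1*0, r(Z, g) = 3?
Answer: 11661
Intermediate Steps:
M = -3 (M = -3 - 1*0 = -3 + 0 = -3)
((6 + r(-1, 5)) + 5*6)*((M*2)*(-2) + 287) = ((6 + 3) + 5*6)*(-3*2*(-2) + 287) = (9 + 30)*(-6*(-2) + 287) = 39*(12 + 287) = 39*299 = 11661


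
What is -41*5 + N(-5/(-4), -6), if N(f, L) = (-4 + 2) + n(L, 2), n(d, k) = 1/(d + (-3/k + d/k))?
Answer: -4349/21 ≈ -207.10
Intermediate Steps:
n(d, k) = 1/(d - 3/k + d/k)
N(f, L) = -2 + 2/(-3 + 3*L) (N(f, L) = (-4 + 2) + 2/(-3 + L + L*2) = -2 + 2/(-3 + L + 2*L) = -2 + 2/(-3 + 3*L))
-41*5 + N(-5/(-4), -6) = -41*5 + 2*(4 - 3*(-6))/(3*(-1 - 6)) = -205 + (2/3)*(4 + 18)/(-7) = -205 + (2/3)*(-1/7)*22 = -205 - 44/21 = -4349/21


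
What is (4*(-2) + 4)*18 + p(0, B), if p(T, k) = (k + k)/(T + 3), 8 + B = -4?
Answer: -80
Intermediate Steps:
B = -12 (B = -8 - 4 = -12)
p(T, k) = 2*k/(3 + T) (p(T, k) = (2*k)/(3 + T) = 2*k/(3 + T))
(4*(-2) + 4)*18 + p(0, B) = (4*(-2) + 4)*18 + 2*(-12)/(3 + 0) = (-8 + 4)*18 + 2*(-12)/3 = -4*18 + 2*(-12)*(⅓) = -72 - 8 = -80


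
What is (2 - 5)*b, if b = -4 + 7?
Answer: -9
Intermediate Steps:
b = 3
(2 - 5)*b = (2 - 5)*3 = -3*3 = -9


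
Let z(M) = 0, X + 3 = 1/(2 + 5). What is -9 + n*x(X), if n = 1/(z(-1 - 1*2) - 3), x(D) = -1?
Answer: -26/3 ≈ -8.6667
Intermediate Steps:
X = -20/7 (X = -3 + 1/(2 + 5) = -3 + 1/7 = -3 + ⅐ = -20/7 ≈ -2.8571)
n = -⅓ (n = 1/(0 - 3) = 1/(-3) = -⅓ ≈ -0.33333)
-9 + n*x(X) = -9 - ⅓*(-1) = -9 + ⅓ = -26/3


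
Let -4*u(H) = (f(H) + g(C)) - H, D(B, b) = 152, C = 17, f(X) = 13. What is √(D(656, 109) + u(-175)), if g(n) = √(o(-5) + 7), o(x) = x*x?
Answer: √(105 - √2) ≈ 10.178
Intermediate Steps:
o(x) = x²
g(n) = 4*√2 (g(n) = √((-5)² + 7) = √(25 + 7) = √32 = 4*√2)
u(H) = -13/4 - √2 + H/4 (u(H) = -((13 + 4*√2) - H)/4 = -(13 - H + 4*√2)/4 = -13/4 - √2 + H/4)
√(D(656, 109) + u(-175)) = √(152 + (-13/4 - √2 + (¼)*(-175))) = √(152 + (-13/4 - √2 - 175/4)) = √(152 + (-47 - √2)) = √(105 - √2)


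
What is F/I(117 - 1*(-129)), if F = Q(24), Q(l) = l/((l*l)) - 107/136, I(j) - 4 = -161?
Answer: 38/8007 ≈ 0.0047458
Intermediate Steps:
I(j) = -157 (I(j) = 4 - 161 = -157)
Q(l) = -107/136 + 1/l (Q(l) = l/(l**2) - 107*1/136 = l/l**2 - 107/136 = 1/l - 107/136 = -107/136 + 1/l)
F = -38/51 (F = -107/136 + 1/24 = -38/51 ≈ -0.74510)
F/I(117 - 1*(-129)) = -38/51/(-157) = -38/51*(-1/157) = 38/8007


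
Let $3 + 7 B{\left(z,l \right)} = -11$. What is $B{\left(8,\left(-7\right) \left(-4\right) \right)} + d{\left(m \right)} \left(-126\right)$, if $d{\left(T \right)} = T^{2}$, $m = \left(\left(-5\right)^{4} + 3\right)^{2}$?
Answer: $-19597881171458$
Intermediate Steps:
$B{\left(z,l \right)} = -2$ ($B{\left(z,l \right)} = - \frac{3}{7} + \frac{1}{7} \left(-11\right) = - \frac{3}{7} - \frac{11}{7} = -2$)
$m = 394384$ ($m = \left(625 + 3\right)^{2} = 628^{2} = 394384$)
$B{\left(8,\left(-7\right) \left(-4\right) \right)} + d{\left(m \right)} \left(-126\right) = -2 + 394384^{2} \left(-126\right) = -2 + 155538739456 \left(-126\right) = -2 - 19597881171456 = -19597881171458$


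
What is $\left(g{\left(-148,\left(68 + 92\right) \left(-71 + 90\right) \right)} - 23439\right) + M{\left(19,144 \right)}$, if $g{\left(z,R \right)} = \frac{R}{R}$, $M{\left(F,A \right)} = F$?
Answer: $-23419$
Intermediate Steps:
$g{\left(z,R \right)} = 1$
$\left(g{\left(-148,\left(68 + 92\right) \left(-71 + 90\right) \right)} - 23439\right) + M{\left(19,144 \right)} = \left(1 - 23439\right) + 19 = -23438 + 19 = -23419$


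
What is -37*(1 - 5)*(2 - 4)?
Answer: -296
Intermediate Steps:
-37*(1 - 5)*(2 - 4) = -(-148)*(-2) = -37*8 = -296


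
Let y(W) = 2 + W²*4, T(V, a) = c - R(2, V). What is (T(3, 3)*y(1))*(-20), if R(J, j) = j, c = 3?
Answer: 0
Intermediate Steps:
T(V, a) = 3 - V
y(W) = 2 + 4*W²
(T(3, 3)*y(1))*(-20) = ((3 - 1*3)*(2 + 4*1²))*(-20) = ((3 - 3)*(2 + 4*1))*(-20) = (0*(2 + 4))*(-20) = (0*6)*(-20) = 0*(-20) = 0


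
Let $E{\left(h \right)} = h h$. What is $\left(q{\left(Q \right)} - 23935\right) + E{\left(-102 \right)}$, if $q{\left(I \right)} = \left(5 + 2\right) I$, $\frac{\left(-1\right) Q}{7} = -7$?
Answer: $-13188$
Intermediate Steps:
$E{\left(h \right)} = h^{2}$
$Q = 49$ ($Q = \left(-7\right) \left(-7\right) = 49$)
$q{\left(I \right)} = 7 I$
$\left(q{\left(Q \right)} - 23935\right) + E{\left(-102 \right)} = \left(7 \cdot 49 - 23935\right) + \left(-102\right)^{2} = \left(343 - 23935\right) + 10404 = -23592 + 10404 = -13188$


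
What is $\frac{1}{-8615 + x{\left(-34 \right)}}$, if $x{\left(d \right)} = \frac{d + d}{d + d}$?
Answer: $- \frac{1}{8614} \approx -0.00011609$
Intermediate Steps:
$x{\left(d \right)} = 1$ ($x{\left(d \right)} = \frac{2 d}{2 d} = 2 d \frac{1}{2 d} = 1$)
$\frac{1}{-8615 + x{\left(-34 \right)}} = \frac{1}{-8615 + 1} = \frac{1}{-8614} = - \frac{1}{8614}$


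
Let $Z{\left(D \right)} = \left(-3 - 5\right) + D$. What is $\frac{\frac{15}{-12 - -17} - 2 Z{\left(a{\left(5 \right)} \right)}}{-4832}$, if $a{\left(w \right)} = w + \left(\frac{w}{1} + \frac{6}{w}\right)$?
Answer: $\frac{17}{24160} \approx 0.00070364$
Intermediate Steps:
$a{\left(w \right)} = 2 w + \frac{6}{w}$ ($a{\left(w \right)} = w + \left(w 1 + \frac{6}{w}\right) = w + \left(w + \frac{6}{w}\right) = 2 w + \frac{6}{w}$)
$Z{\left(D \right)} = -8 + D$
$\frac{\frac{15}{-12 - -17} - 2 Z{\left(a{\left(5 \right)} \right)}}{-4832} = \frac{\frac{15}{-12 - -17} - 2 \left(-8 + \left(2 \cdot 5 + \frac{6}{5}\right)\right)}{-4832} = \left(\frac{15}{-12 + 17} - 2 \left(-8 + \left(10 + 6 \cdot \frac{1}{5}\right)\right)\right) \left(- \frac{1}{4832}\right) = \left(\frac{15}{5} - 2 \left(-8 + \left(10 + \frac{6}{5}\right)\right)\right) \left(- \frac{1}{4832}\right) = \left(15 \cdot \frac{1}{5} - 2 \left(-8 + \frac{56}{5}\right)\right) \left(- \frac{1}{4832}\right) = \left(3 - \frac{32}{5}\right) \left(- \frac{1}{4832}\right) = \left(- \frac{17}{5}\right) \left(- \frac{1}{4832}\right) = \frac{17}{24160}$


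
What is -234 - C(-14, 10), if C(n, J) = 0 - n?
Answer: -248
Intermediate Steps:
C(n, J) = -n
-234 - C(-14, 10) = -234 - (-1)*(-14) = -234 - 1*14 = -234 - 14 = -248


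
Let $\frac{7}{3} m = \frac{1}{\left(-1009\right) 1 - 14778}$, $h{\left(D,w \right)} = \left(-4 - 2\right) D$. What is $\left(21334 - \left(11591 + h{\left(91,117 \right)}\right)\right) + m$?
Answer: $\frac{1137027098}{110509} \approx 10289.0$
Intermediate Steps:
$h{\left(D,w \right)} = - 6 D$
$m = - \frac{3}{110509}$ ($m = \frac{3}{7 \left(\left(-1009\right) 1 - 14778\right)} = \frac{3}{7 \left(-1009 - 14778\right)} = \frac{3}{7 \left(-15787\right)} = \frac{3}{7} \left(- \frac{1}{15787}\right) = - \frac{3}{110509} \approx -2.7147 \cdot 10^{-5}$)
$\left(21334 - \left(11591 + h{\left(91,117 \right)}\right)\right) + m = \left(21334 - \left(11591 - 546\right)\right) - \frac{3}{110509} = \left(21334 - 11045\right) - \frac{3}{110509} = 10289 - \frac{3}{110509} = \frac{1137027098}{110509}$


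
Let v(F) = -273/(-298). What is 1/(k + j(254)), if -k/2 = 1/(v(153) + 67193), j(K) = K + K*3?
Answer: 20023787/20344166996 ≈ 0.00098425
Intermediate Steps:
j(K) = 4*K (j(K) = K + 3*K = 4*K)
v(F) = 273/298 (v(F) = -273*(-1/298) = 273/298)
k = -596/20023787 (k = -2/(273/298 + 67193) = -2/20023787/298 = -2*298/20023787 = -596/20023787 ≈ -2.9765e-5)
1/(k + j(254)) = 1/(-596/20023787 + 4*254) = 1/(-596/20023787 + 1016) = 1/(20344166996/20023787) = 20023787/20344166996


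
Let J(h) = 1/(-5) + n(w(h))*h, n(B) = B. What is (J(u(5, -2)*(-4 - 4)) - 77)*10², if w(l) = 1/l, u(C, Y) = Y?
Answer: -7620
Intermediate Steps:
J(h) = ⅘ (J(h) = 1/(-5) + h/h = -⅕ + 1 = ⅘)
(J(u(5, -2)*(-4 - 4)) - 77)*10² = (⅘ - 77)*10² = -381/5*100 = -7620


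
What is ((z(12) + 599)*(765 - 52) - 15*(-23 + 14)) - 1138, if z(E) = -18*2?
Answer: 400416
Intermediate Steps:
z(E) = -36
((z(12) + 599)*(765 - 52) - 15*(-23 + 14)) - 1138 = ((-36 + 599)*(765 - 52) - 15*(-23 + 14)) - 1138 = (563*713 - 15*(-9)) - 1138 = (401419 + 135) - 1138 = 401554 - 1138 = 400416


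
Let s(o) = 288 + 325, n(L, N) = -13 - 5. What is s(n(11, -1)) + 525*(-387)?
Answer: -202562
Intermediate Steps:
n(L, N) = -18
s(o) = 613
s(n(11, -1)) + 525*(-387) = 613 + 525*(-387) = 613 - 203175 = -202562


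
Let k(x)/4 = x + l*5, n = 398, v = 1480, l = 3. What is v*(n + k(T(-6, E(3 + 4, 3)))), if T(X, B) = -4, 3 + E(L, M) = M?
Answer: 654160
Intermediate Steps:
E(L, M) = -3 + M
k(x) = 60 + 4*x (k(x) = 4*(x + 3*5) = 4*(x + 15) = 4*(15 + x) = 60 + 4*x)
v*(n + k(T(-6, E(3 + 4, 3)))) = 1480*(398 + (60 + 4*(-4))) = 1480*(398 + (60 - 16)) = 1480*(398 + 44) = 1480*442 = 654160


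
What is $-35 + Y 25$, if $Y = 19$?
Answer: $440$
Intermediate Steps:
$-35 + Y 25 = -35 + 19 \cdot 25 = -35 + 475 = 440$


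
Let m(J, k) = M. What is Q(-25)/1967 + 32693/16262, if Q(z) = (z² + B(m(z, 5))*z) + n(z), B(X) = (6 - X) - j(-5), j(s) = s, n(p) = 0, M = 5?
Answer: 72031581/31987354 ≈ 2.2519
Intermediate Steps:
m(J, k) = 5
B(X) = 11 - X (B(X) = (6 - X) - 1*(-5) = (6 - X) + 5 = 11 - X)
Q(z) = z² + 6*z (Q(z) = (z² + (11 - 1*5)*z) + 0 = (z² + (11 - 5)*z) + 0 = (z² + 6*z) + 0 = z² + 6*z)
Q(-25)/1967 + 32693/16262 = -25*(6 - 25)/1967 + 32693/16262 = -25*(-19)*(1/1967) + 32693*(1/16262) = 475*(1/1967) + 32693/16262 = 475/1967 + 32693/16262 = 72031581/31987354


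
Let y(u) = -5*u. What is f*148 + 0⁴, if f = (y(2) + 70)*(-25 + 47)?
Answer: 195360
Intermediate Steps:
f = 1320 (f = (-5*2 + 70)*(-25 + 47) = (-10 + 70)*22 = 60*22 = 1320)
f*148 + 0⁴ = 1320*148 + 0⁴ = 195360 + 0 = 195360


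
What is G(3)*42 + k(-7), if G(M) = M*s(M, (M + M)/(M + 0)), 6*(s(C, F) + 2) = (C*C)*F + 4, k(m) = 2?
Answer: 212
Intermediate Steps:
s(C, F) = -4/3 + F*C**2/6 (s(C, F) = -2 + ((C*C)*F + 4)/6 = -2 + (C**2*F + 4)/6 = -2 + (F*C**2 + 4)/6 = -2 + (4 + F*C**2)/6 = -2 + (2/3 + F*C**2/6) = -4/3 + F*C**2/6)
G(M) = M*(-4/3 + M**2/3) (G(M) = M*(-4/3 + ((M + M)/(M + 0))*M**2/6) = M*(-4/3 + ((2*M)/M)*M**2/6) = M*(-4/3 + (1/6)*2*M**2) = M*(-4/3 + M**2/3))
G(3)*42 + k(-7) = ((1/3)*3*(-4 + 3**2))*42 + 2 = ((1/3)*3*(-4 + 9))*42 + 2 = ((1/3)*3*5)*42 + 2 = 5*42 + 2 = 210 + 2 = 212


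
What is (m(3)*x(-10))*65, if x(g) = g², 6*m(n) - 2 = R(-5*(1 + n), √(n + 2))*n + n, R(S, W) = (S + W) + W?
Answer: -178750/3 + 6500*√5 ≈ -45049.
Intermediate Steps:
R(S, W) = S + 2*W
m(n) = ⅓ + n/6 + n*(-5 - 5*n + 2*√(2 + n))/6 (m(n) = ⅓ + ((-5*(1 + n) + 2*√(n + 2))*n + n)/6 = ⅓ + (((-5 - 5*n) + 2*√(2 + n))*n + n)/6 = ⅓ + ((-5 - 5*n + 2*√(2 + n))*n + n)/6 = ⅓ + (n*(-5 - 5*n + 2*√(2 + n)) + n)/6 = ⅓ + (n + n*(-5 - 5*n + 2*√(2 + n)))/6 = ⅓ + (n/6 + n*(-5 - 5*n + 2*√(2 + n))/6) = ⅓ + n/6 + n*(-5 - 5*n + 2*√(2 + n))/6)
(m(3)*x(-10))*65 = ((⅓ + (⅙)*3 - ⅙*3*(5 - 2*√(2 + 3) + 5*3))*(-10)²)*65 = ((⅓ + ½ - ⅙*3*(5 - 2*√5 + 15))*100)*65 = ((⅓ + ½ - ⅙*3*(20 - 2*√5))*100)*65 = ((⅓ + ½ + (-10 + √5))*100)*65 = ((-55/6 + √5)*100)*65 = (-2750/3 + 100*√5)*65 = -178750/3 + 6500*√5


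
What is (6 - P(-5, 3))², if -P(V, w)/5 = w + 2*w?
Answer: 2601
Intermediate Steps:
P(V, w) = -15*w (P(V, w) = -5*(w + 2*w) = -15*w)
(6 - P(-5, 3))² = (6 - (-15)*3)² = (6 - 1*(-45))² = (6 + 45)² = 51² = 2601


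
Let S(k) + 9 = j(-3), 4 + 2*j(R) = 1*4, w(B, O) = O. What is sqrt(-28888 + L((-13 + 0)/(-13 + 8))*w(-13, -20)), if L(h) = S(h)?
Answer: 2*I*sqrt(7177) ≈ 169.43*I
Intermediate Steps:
j(R) = 0 (j(R) = -2 + (1*4)/2 = -2 + (1/2)*4 = -2 + 2 = 0)
S(k) = -9 (S(k) = -9 + 0 = -9)
L(h) = -9
sqrt(-28888 + L((-13 + 0)/(-13 + 8))*w(-13, -20)) = sqrt(-28888 - 9*(-20)) = sqrt(-28888 + 180) = sqrt(-28708) = 2*I*sqrt(7177)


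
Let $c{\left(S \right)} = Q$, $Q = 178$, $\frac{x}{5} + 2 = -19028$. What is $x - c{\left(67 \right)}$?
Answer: $-95328$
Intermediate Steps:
$x = -95150$ ($x = -10 + 5 \left(-19028\right) = -10 - 95140 = -95150$)
$c{\left(S \right)} = 178$
$x - c{\left(67 \right)} = -95150 - 178 = -95328$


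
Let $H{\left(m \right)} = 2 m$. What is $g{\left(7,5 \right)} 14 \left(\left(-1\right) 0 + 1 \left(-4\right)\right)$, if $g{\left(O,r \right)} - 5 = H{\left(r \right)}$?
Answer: $-840$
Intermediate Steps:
$g{\left(O,r \right)} = 5 + 2 r$
$g{\left(7,5 \right)} 14 \left(\left(-1\right) 0 + 1 \left(-4\right)\right) = \left(5 + 2 \cdot 5\right) 14 \left(\left(-1\right) 0 + 1 \left(-4\right)\right) = \left(5 + 10\right) 14 \left(0 - 4\right) = 15 \cdot 14 \left(-4\right) = 210 \left(-4\right) = -840$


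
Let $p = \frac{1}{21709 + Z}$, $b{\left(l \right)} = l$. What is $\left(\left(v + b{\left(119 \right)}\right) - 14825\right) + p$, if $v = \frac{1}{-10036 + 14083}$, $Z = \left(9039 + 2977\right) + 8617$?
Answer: $- \frac{839997263285}{57119358} \approx -14706.0$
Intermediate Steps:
$Z = 20633$ ($Z = 12016 + 8617 = 20633$)
$v = \frac{1}{4047} \approx 0.0002471$
$p = \frac{1}{42342}$ ($p = \frac{1}{21709 + 20633} = \frac{1}{42342} \approx 2.3617 \cdot 10^{-5}$)
$\left(\left(v + b{\left(119 \right)}\right) - 14825\right) + p = \left(\left(\frac{1}{4047} + 119\right) - 14825\right) + \frac{1}{42342} = \left(\frac{481594}{4047} - 14825\right) + \frac{1}{42342} = - \frac{59515181}{4047} + \frac{1}{42342} = - \frac{839997263285}{57119358}$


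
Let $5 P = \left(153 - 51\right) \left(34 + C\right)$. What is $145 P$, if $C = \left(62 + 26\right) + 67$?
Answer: $559062$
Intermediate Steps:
$C = 155$ ($C = 88 + 67 = 155$)
$P = \frac{19278}{5}$ ($P = \frac{\left(153 - 51\right) \left(34 + 155\right)}{5} = \frac{102 \cdot 189}{5} = \frac{1}{5} \cdot 19278 = \frac{19278}{5} \approx 3855.6$)
$145 P = 145 \cdot \frac{19278}{5} = 559062$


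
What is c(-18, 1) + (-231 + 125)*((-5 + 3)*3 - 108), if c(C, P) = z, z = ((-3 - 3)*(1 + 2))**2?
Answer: 12408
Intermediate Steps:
z = 324 (z = (-6*3)**2 = (-18)**2 = 324)
c(C, P) = 324
c(-18, 1) + (-231 + 125)*((-5 + 3)*3 - 108) = 324 + (-231 + 125)*((-5 + 3)*3 - 108) = 324 - 106*(-2*3 - 108) = 324 - 106*(-6 - 108) = 324 - 106*(-114) = 324 + 12084 = 12408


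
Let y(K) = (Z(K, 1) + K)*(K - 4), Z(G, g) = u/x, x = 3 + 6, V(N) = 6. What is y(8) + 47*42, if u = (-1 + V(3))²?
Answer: 18154/9 ≈ 2017.1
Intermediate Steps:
x = 9
u = 25 (u = (-1 + 6)² = 5² = 25)
Z(G, g) = 25/9
y(K) = (-4 + K)*(25/9 + K) (y(K) = (25/9 + K)*(K - 4) = (25/9 + K)*(-4 + K) = (-4 + K)*(25/9 + K))
y(8) + 47*42 = (-100/9 + 8² - 11/9*8) + 47*42 = (-100/9 + 64 - 88/9) + 1974 = 388/9 + 1974 = 18154/9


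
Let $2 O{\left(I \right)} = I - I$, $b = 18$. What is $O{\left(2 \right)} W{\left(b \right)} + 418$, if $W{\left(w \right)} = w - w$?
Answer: $418$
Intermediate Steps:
$W{\left(w \right)} = 0$
$O{\left(I \right)} = 0$ ($O{\left(I \right)} = \frac{I - I}{2} = \frac{1}{2} \cdot 0 = 0$)
$O{\left(2 \right)} W{\left(b \right)} + 418 = 0 \cdot 0 + 418 = 0 + 418 = 418$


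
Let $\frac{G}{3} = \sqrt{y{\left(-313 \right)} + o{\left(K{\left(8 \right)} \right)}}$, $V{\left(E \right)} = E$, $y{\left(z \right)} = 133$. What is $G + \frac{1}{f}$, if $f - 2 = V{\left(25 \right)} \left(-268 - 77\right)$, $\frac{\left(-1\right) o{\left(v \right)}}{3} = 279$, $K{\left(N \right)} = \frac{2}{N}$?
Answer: $- \frac{1}{8623} + 24 i \sqrt{11} \approx -0.00011597 + 79.599 i$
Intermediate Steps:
$o{\left(v \right)} = -837$ ($o{\left(v \right)} = \left(-3\right) 279 = -837$)
$f = -8623$ ($f = 2 + 25 \left(-268 - 77\right) = 2 + 25 \left(-345\right) = 2 - 8625 = -8623$)
$G = 24 i \sqrt{11}$ ($G = 3 \sqrt{133 - 837} = 3 \sqrt{-704} = 3 \cdot 8 i \sqrt{11} = 24 i \sqrt{11} \approx 79.599 i$)
$G + \frac{1}{f} = 24 i \sqrt{11} + \frac{1}{-8623} = 24 i \sqrt{11} - \frac{1}{8623} = - \frac{1}{8623} + 24 i \sqrt{11}$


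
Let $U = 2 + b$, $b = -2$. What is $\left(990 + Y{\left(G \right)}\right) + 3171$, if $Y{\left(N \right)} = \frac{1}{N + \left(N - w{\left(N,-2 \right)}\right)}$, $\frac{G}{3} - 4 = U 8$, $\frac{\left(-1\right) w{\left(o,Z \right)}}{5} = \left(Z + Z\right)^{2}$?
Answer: $\frac{432745}{104} \approx 4161.0$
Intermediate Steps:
$w{\left(o,Z \right)} = - 20 Z^{2}$ ($w{\left(o,Z \right)} = - 5 \left(Z + Z\right)^{2} = - 5 \left(2 Z\right)^{2} = - 5 \cdot 4 Z^{2} = - 20 Z^{2}$)
$U = 0$ ($U = 2 - 2 = 0$)
$G = 12$ ($G = 12 + 3 \cdot 0 \cdot 8 = 12 + 3 \cdot 0 = 12 + 0 = 12$)
$Y{\left(N \right)} = \frac{1}{80 + 2 N}$ ($Y{\left(N \right)} = \frac{1}{N + \left(N - - 20 \left(-2\right)^{2}\right)} = \frac{1}{N + \left(N - \left(-20\right) 4\right)} = \frac{1}{N + \left(N - -80\right)} = \frac{1}{N + \left(N + 80\right)} = \frac{1}{N + \left(80 + N\right)} = \frac{1}{80 + 2 N}$)
$\left(990 + Y{\left(G \right)}\right) + 3171 = \left(990 + \frac{1}{2 \left(40 + 12\right)}\right) + 3171 = \left(990 + \frac{1}{2 \cdot 52}\right) + 3171 = \left(990 + \frac{1}{2} \cdot \frac{1}{52}\right) + 3171 = \left(990 + \frac{1}{104}\right) + 3171 = \frac{102961}{104} + 3171 = \frac{432745}{104}$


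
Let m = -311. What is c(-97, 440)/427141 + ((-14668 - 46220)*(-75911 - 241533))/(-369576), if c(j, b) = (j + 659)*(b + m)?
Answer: -201051552586/3844269 ≈ -52299.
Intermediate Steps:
c(j, b) = (-311 + b)*(659 + j) (c(j, b) = (j + 659)*(b - 311) = (659 + j)*(-311 + b) = (-311 + b)*(659 + j))
c(-97, 440)/427141 + ((-14668 - 46220)*(-75911 - 241533))/(-369576) = (-204949 - 311*(-97) + 659*440 + 440*(-97))/427141 + ((-14668 - 46220)*(-75911 - 241533))/(-369576) = (-204949 + 30167 + 289960 - 42680)*(1/427141) - 60888*(-317444)*(-1/369576) = 72498*(1/427141) + 19328530272*(-1/369576) = 72498/427141 - 13650092/261 = -201051552586/3844269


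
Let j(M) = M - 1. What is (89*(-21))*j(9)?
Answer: -14952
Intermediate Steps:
j(M) = -1 + M
(89*(-21))*j(9) = (89*(-21))*(-1 + 9) = -1869*8 = -14952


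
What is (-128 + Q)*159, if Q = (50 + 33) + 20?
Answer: -3975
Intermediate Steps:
Q = 103 (Q = 83 + 20 = 103)
(-128 + Q)*159 = (-128 + 103)*159 = -25*159 = -3975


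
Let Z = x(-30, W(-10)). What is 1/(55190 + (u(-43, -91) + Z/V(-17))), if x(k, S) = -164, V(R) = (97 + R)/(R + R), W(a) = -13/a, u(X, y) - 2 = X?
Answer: 10/552187 ≈ 1.8110e-5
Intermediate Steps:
u(X, y) = 2 + X
V(R) = (97 + R)/(2*R) (V(R) = (97 + R)/((2*R)) = (97 + R)*(1/(2*R)) = (97 + R)/(2*R))
Z = -164
1/(55190 + (u(-43, -91) + Z/V(-17))) = 1/(55190 + ((2 - 43) - 164*(-34/(97 - 17)))) = 1/(55190 + (-41 - 164/((½)*(-1/17)*80))) = 1/(55190 + (-41 - 164/(-40/17))) = 1/(55190 + (-41 - 164*(-17/40))) = 1/(55190 + (-41 + 697/10)) = 1/(55190 + 287/10) = 1/(552187/10) = 10/552187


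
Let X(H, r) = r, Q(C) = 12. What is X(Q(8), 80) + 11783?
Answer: 11863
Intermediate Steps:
X(Q(8), 80) + 11783 = 80 + 11783 = 11863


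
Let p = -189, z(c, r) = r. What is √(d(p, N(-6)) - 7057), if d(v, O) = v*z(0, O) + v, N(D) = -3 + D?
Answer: I*√5545 ≈ 74.465*I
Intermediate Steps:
d(v, O) = v + O*v (d(v, O) = v*O + v = O*v + v = v + O*v)
√(d(p, N(-6)) - 7057) = √(-189*(1 + (-3 - 6)) - 7057) = √(-189*(1 - 9) - 7057) = √(-189*(-8) - 7057) = √(1512 - 7057) = √(-5545) = I*√5545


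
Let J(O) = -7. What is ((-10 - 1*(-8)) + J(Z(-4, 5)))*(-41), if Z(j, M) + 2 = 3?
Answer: 369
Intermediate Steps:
Z(j, M) = 1 (Z(j, M) = -2 + 3 = 1)
((-10 - 1*(-8)) + J(Z(-4, 5)))*(-41) = ((-10 - 1*(-8)) - 7)*(-41) = ((-10 + 8) - 7)*(-41) = (-2 - 7)*(-41) = -9*(-41) = 369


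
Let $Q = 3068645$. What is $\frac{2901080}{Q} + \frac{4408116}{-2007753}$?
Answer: $- \frac{513486069972}{410738746979} \approx -1.2502$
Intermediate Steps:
$\frac{2901080}{Q} + \frac{4408116}{-2007753} = \frac{2901080}{3068645} + \frac{4408116}{-2007753} = 2901080 \cdot \frac{1}{3068645} + 4408116 \left(- \frac{1}{2007753}\right) = \frac{580216}{613729} - \frac{1469372}{669251} = - \frac{513486069972}{410738746979}$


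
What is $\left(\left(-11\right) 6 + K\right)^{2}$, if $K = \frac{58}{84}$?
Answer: $\frac{7524049}{1764} \approx 4265.3$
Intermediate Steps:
$K = \frac{29}{42}$ ($K = 58 \cdot \frac{1}{84} = \frac{29}{42} \approx 0.69048$)
$\left(\left(-11\right) 6 + K\right)^{2} = \left(\left(-11\right) 6 + \frac{29}{42}\right)^{2} = \left(-66 + \frac{29}{42}\right)^{2} = \left(- \frac{2743}{42}\right)^{2} = \frac{7524049}{1764}$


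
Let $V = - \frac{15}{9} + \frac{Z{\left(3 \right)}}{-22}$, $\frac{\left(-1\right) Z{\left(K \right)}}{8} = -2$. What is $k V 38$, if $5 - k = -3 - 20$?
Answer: $- \frac{84056}{33} \approx -2547.2$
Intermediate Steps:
$Z{\left(K \right)} = 16$ ($Z{\left(K \right)} = \left(-8\right) \left(-2\right) = 16$)
$k = 28$ ($k = 5 - \left(-3 - 20\right) = 5 - -23 = 5 + 23 = 28$)
$V = - \frac{79}{33}$ ($V = - \frac{15}{9} + \frac{16}{-22} = \left(-15\right) \frac{1}{9} + 16 \left(- \frac{1}{22}\right) = - \frac{5}{3} - \frac{8}{11} = - \frac{79}{33} \approx -2.3939$)
$k V 38 = 28 \left(- \frac{79}{33}\right) 38 = \left(- \frac{2212}{33}\right) 38 = - \frac{84056}{33}$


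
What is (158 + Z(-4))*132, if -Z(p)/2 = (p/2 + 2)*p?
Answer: 20856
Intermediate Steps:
Z(p) = -2*p*(2 + p/2) (Z(p) = -2*(p/2 + 2)*p = -2*(2 + p/2)*p = -2*p*(2 + p/2))
(158 + Z(-4))*132 = (158 - 1*(-4)*(4 - 4))*132 = (158 - 1*(-4)*0)*132 = (158 + 0)*132 = 158*132 = 20856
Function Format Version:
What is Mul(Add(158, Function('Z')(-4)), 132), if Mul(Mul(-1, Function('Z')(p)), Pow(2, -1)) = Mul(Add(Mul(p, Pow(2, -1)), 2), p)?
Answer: 20856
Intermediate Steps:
Function('Z')(p) = Mul(-2, p, Add(2, Mul(Rational(1, 2), p))) (Function('Z')(p) = Mul(-2, Mul(Add(Mul(p, Pow(2, -1)), 2), p)) = Mul(-2, Mul(Add(Mul(p, Rational(1, 2)), 2), p)) = Mul(-2, Mul(Add(Mul(Rational(1, 2), p), 2), p)) = Mul(-2, Mul(Add(2, Mul(Rational(1, 2), p)), p)) = Mul(-2, Mul(p, Add(2, Mul(Rational(1, 2), p)))) = Mul(-2, p, Add(2, Mul(Rational(1, 2), p))))
Mul(Add(158, Function('Z')(-4)), 132) = Mul(Add(158, Mul(-1, -4, Add(4, -4))), 132) = Mul(Add(158, Mul(-1, -4, 0)), 132) = Mul(Add(158, 0), 132) = Mul(158, 132) = 20856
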